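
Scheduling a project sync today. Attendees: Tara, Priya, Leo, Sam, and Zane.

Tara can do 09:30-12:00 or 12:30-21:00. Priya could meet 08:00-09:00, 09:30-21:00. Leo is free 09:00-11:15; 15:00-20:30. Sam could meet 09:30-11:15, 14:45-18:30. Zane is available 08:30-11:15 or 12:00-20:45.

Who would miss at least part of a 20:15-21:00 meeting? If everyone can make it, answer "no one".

Tara: free for 20:15-21:00. Priya: free for 20:15-21:00. Leo: not fully free for 20:15-21:00. Sam: not fully free for 20:15-21:00. Zane: not fully free for 20:15-21:00.

Leo, Sam, Zane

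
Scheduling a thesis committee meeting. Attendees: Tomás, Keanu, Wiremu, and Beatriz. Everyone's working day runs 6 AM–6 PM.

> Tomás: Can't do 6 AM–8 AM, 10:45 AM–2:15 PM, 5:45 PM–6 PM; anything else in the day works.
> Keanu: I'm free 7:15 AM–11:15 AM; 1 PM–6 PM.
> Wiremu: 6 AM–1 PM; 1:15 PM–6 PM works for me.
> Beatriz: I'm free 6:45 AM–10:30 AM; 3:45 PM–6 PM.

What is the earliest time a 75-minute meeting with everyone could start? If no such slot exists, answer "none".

Tomás free: 08:00-10:45, 14:15-17:45 (invert busy blocks within the working day).
Keanu free: 07:15-11:15, 13:00-18:00.
Wiremu free: 06:00-13:00, 13:15-18:00.
Beatriz free: 06:45-10:30, 15:45-18:00.
Tomás ∩ Keanu: 08:00-10:45, 14:15-17:45.
Tomás ∩ Keanu ∩ Wiremu: 08:00-10:45, 14:15-17:45.
Tomás ∩ Keanu ∩ Wiremu ∩ Beatriz: 08:00-10:30, 15:45-17:45.
The first common window of at least 75 minutes is 08:00-10:30, so the earliest start is 08:00.

08:00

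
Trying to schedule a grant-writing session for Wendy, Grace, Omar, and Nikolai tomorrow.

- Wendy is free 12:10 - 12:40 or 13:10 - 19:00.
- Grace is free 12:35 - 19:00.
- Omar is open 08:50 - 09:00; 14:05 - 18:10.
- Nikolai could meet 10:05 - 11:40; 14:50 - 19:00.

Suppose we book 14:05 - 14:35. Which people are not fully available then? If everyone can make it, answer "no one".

Nikolai

Wendy: free for 14:05-14:35. Grace: free for 14:05-14:35. Omar: free for 14:05-14:35. Nikolai: not fully free for 14:05-14:35.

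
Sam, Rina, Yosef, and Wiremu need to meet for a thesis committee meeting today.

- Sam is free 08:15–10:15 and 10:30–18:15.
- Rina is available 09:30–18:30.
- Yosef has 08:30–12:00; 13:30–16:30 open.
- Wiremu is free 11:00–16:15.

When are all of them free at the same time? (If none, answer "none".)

11:00-12:00, 13:30-16:15

Sam ∩ Rina: 09:30-10:15, 10:30-18:15.
Sam ∩ Rina ∩ Yosef: 09:30-10:15, 10:30-12:00, 13:30-16:30.
Sam ∩ Rina ∩ Yosef ∩ Wiremu: 11:00-12:00, 13:30-16:15.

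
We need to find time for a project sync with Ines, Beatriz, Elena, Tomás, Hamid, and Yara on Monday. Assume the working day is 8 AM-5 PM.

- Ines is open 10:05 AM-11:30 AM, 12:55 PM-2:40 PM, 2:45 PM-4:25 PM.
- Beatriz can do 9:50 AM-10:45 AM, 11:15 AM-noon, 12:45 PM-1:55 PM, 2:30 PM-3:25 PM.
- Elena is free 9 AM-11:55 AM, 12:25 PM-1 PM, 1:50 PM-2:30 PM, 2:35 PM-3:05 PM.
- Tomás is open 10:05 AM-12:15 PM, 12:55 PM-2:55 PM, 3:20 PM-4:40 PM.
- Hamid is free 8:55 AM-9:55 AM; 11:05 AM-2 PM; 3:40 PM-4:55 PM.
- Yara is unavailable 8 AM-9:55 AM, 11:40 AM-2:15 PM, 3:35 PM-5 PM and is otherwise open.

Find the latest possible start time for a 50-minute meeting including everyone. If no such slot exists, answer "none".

none

Ines free: 10:05-11:30, 12:55-14:40, 14:45-16:25.
Beatriz free: 09:50-10:45, 11:15-12:00, 12:45-13:55, 14:30-15:25.
Elena free: 09:00-11:55, 12:25-13:00, 13:50-14:30, 14:35-15:05.
Tomás free: 10:05-12:15, 12:55-14:55, 15:20-16:40.
Hamid free: 08:55-09:55, 11:05-14:00, 15:40-16:55.
Yara free: 09:55-11:40, 14:15-15:35 (invert busy blocks within the working day).
Ines ∩ Beatriz: 10:05-10:45, 11:15-11:30, 12:55-13:55, 14:30-14:40, 14:45-15:25.
Ines ∩ Beatriz ∩ Elena: 10:05-10:45, 11:15-11:30, 12:55-13:00, 13:50-13:55, 14:35-14:40, 14:45-15:05.
Ines ∩ Beatriz ∩ Elena ∩ Tomás: 10:05-10:45, 11:15-11:30, 12:55-13:00, 13:50-13:55, 14:35-14:40, 14:45-14:55.
Ines ∩ Beatriz ∩ Elena ∩ Tomás ∩ Hamid: 11:15-11:30, 12:55-13:00, 13:50-13:55.
Ines ∩ Beatriz ∩ Elena ∩ Tomás ∩ Hamid ∩ Yara: 11:15-11:30.
So the common availability across everyone is 11:15-11:30.
No common window is at least 50 minutes long.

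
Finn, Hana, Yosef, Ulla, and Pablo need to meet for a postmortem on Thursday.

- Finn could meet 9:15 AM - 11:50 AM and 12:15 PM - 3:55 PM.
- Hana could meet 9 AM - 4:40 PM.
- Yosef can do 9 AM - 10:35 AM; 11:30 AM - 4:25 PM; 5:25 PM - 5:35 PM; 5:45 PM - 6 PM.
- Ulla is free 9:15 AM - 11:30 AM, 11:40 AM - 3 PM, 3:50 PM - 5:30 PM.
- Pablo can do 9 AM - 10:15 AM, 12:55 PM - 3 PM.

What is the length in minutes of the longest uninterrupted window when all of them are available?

Finn ∩ Hana: 09:15-11:50, 12:15-15:55.
Finn ∩ Hana ∩ Yosef: 09:15-10:35, 11:30-11:50, 12:15-15:55.
Finn ∩ Hana ∩ Yosef ∩ Ulla: 09:15-10:35, 11:40-11:50, 12:15-15:00, 15:50-15:55.
Finn ∩ Hana ∩ Yosef ∩ Ulla ∩ Pablo: 09:15-10:15, 12:55-15:00.
So the common availability across everyone is 09:15-10:15, 12:55-15:00.
The longest is 12:55-15:00 at 125 minutes.

125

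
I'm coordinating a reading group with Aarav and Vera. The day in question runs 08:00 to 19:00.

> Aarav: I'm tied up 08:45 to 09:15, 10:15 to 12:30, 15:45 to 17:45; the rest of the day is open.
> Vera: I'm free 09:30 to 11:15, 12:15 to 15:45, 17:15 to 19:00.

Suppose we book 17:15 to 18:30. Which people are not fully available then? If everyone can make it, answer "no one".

Aarav free: 08:00-08:45, 09:15-10:15, 12:30-15:45, 17:45-19:00 (invert busy blocks within the working day).
Vera free: 09:30-11:15, 12:15-15:45, 17:15-19:00.
Aarav: not fully free for 17:15-18:30. Vera: free for 17:15-18:30.

Aarav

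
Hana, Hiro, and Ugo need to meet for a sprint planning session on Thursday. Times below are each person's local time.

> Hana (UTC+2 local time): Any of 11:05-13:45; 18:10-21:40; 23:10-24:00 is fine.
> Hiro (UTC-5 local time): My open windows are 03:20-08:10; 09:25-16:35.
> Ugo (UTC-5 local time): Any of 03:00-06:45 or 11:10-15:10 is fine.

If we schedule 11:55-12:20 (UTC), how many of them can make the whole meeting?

1

Hana in UTC: 09:05-11:45, 16:10-19:40, 21:10-22:00 (subtract 2h to convert from UTC+2).
Hiro in UTC: 08:20-13:10, 14:25-21:35 (add 5h to convert from UTC-5).
Ugo in UTC: 08:00-11:45, 16:10-20:10 (add 5h to convert from UTC-5).
Hiro can make the full 11:55-12:20 slot — that's 1.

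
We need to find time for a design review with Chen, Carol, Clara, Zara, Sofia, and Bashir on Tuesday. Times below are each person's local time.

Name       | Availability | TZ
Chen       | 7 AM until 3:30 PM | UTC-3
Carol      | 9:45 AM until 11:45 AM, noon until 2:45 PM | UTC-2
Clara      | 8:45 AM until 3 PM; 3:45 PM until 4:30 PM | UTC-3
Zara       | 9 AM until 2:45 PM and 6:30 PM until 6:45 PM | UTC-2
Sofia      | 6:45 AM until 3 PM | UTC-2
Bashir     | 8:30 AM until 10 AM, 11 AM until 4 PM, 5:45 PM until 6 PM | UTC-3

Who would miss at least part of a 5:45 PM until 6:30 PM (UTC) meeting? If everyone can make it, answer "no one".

Carol, Clara, Sofia, Zara

Chen in UTC: 10:00-18:30 (add 3h to convert from UTC-3).
Carol in UTC: 11:45-13:45, 14:00-16:45 (add 2h to convert from UTC-2).
Clara in UTC: 11:45-18:00, 18:45-19:30 (add 3h to convert from UTC-3).
Zara in UTC: 11:00-16:45, 20:30-20:45 (add 2h to convert from UTC-2).
Sofia in UTC: 08:45-17:00 (add 2h to convert from UTC-2).
Bashir in UTC: 11:30-13:00, 14:00-19:00, 20:45-21:00 (add 3h to convert from UTC-3).
Chen: free for 17:45-18:30. Carol: not fully free for 17:45-18:30. Clara: not fully free for 17:45-18:30. Zara: not fully free for 17:45-18:30. Sofia: not fully free for 17:45-18:30. Bashir: free for 17:45-18:30.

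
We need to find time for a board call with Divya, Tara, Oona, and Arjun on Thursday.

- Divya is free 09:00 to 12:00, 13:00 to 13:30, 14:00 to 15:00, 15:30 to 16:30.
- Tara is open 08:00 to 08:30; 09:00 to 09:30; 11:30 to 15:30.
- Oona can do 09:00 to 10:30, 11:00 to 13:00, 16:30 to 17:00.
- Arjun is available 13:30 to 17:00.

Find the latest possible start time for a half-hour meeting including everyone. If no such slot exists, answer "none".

none

Divya ∩ Tara: 09:00-09:30, 11:30-12:00, 13:00-13:30, 14:00-15:00.
Divya ∩ Tara ∩ Oona: 09:00-09:30, 11:30-12:00.
Divya ∩ Tara ∩ Oona ∩ Arjun: ∅.
There is no time when everyone is free.
No common window is at least 30 minutes long.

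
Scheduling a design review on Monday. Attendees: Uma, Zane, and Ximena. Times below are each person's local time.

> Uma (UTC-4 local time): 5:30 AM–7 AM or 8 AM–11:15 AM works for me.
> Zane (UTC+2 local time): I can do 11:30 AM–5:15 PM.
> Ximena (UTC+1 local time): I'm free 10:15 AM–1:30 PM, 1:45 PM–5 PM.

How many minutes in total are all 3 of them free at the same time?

270

Uma in UTC: 09:30-11:00, 12:00-15:15 (add 4h to convert from UTC-4).
Zane in UTC: 09:30-15:15 (subtract 2h to convert from UTC+2).
Ximena in UTC: 09:15-12:30, 12:45-16:00 (subtract 1h to convert from UTC+1).
Uma ∩ Zane: 09:30-11:00, 12:00-15:15.
Uma ∩ Zane ∩ Ximena: 09:30-11:00, 12:00-12:30, 12:45-15:15.
Summing the common windows: 90 + 30 + 150 = 270 minutes.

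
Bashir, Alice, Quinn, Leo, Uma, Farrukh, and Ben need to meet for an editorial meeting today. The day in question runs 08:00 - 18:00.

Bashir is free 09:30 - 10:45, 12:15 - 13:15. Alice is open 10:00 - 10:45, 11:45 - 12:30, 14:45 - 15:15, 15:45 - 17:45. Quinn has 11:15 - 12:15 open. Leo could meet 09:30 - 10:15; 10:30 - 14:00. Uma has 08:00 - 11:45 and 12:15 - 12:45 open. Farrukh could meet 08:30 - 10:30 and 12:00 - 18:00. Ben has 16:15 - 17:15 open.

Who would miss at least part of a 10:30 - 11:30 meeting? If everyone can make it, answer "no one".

Bashir: not fully free for 10:30-11:30. Alice: not fully free for 10:30-11:30. Quinn: not fully free for 10:30-11:30. Leo: free for 10:30-11:30. Uma: free for 10:30-11:30. Farrukh: not fully free for 10:30-11:30. Ben: not fully free for 10:30-11:30.

Alice, Bashir, Ben, Farrukh, Quinn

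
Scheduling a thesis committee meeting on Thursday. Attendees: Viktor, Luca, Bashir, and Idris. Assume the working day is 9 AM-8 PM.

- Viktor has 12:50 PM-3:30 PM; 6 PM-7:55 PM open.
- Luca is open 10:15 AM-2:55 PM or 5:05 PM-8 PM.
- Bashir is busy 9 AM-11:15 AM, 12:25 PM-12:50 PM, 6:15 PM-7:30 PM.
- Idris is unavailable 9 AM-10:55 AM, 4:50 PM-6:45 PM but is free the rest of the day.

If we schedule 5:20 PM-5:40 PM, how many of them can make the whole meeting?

2

Viktor free: 12:50-15:30, 18:00-19:55.
Luca free: 10:15-14:55, 17:05-20:00.
Bashir free: 11:15-12:25, 12:50-18:15, 19:30-20:00 (invert busy blocks within the working day).
Idris free: 10:55-16:50, 18:45-20:00 (invert busy blocks within the working day).
Luca and Bashir can make the full 17:20-17:40 slot — that's 2.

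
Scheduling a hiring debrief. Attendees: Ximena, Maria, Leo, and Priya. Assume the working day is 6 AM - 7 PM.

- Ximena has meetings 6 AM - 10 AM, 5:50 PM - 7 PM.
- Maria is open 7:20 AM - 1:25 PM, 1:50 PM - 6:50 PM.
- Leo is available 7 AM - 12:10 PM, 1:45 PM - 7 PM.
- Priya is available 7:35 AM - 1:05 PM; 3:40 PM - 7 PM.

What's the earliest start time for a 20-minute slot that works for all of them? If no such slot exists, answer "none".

10:00

Ximena free: 10:00-17:50 (invert busy blocks within the working day).
Maria free: 07:20-13:25, 13:50-18:50.
Leo free: 07:00-12:10, 13:45-19:00.
Priya free: 07:35-13:05, 15:40-19:00.
Ximena ∩ Maria: 10:00-13:25, 13:50-17:50.
Ximena ∩ Maria ∩ Leo: 10:00-12:10, 13:50-17:50.
Ximena ∩ Maria ∩ Leo ∩ Priya: 10:00-12:10, 15:40-17:50.
The first common window of at least 20 minutes is 10:00-12:10, so the earliest start is 10:00.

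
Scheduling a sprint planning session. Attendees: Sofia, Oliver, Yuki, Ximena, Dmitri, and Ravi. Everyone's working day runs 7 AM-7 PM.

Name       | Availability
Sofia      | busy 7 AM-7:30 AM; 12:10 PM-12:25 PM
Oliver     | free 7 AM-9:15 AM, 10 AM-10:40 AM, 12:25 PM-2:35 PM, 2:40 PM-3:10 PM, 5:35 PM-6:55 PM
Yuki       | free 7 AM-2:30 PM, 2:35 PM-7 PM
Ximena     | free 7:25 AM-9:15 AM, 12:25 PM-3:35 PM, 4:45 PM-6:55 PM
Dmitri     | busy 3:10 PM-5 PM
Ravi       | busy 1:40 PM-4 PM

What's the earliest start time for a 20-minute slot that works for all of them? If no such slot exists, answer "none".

07:30

Sofia free: 07:30-12:10, 12:25-19:00 (invert busy blocks within the working day).
Oliver free: 07:00-09:15, 10:00-10:40, 12:25-14:35, 14:40-15:10, 17:35-18:55.
Yuki free: 07:00-14:30, 14:35-19:00.
Ximena free: 07:25-09:15, 12:25-15:35, 16:45-18:55.
Dmitri free: 07:00-15:10, 17:00-19:00 (invert busy blocks within the working day).
Ravi free: 07:00-13:40, 16:00-19:00 (invert busy blocks within the working day).
Sofia ∩ Oliver: 07:30-09:15, 10:00-10:40, 12:25-14:35, 14:40-15:10, 17:35-18:55.
Sofia ∩ Oliver ∩ Yuki: 07:30-09:15, 10:00-10:40, 12:25-14:30, 14:40-15:10, 17:35-18:55.
Sofia ∩ Oliver ∩ Yuki ∩ Ximena: 07:30-09:15, 12:25-14:30, 14:40-15:10, 17:35-18:55.
Sofia ∩ Oliver ∩ Yuki ∩ Ximena ∩ Dmitri: 07:30-09:15, 12:25-14:30, 14:40-15:10, 17:35-18:55.
Sofia ∩ Oliver ∩ Yuki ∩ Ximena ∩ Dmitri ∩ Ravi: 07:30-09:15, 12:25-13:40, 17:35-18:55.
The first common window of at least 20 minutes is 07:30-09:15, so the earliest start is 07:30.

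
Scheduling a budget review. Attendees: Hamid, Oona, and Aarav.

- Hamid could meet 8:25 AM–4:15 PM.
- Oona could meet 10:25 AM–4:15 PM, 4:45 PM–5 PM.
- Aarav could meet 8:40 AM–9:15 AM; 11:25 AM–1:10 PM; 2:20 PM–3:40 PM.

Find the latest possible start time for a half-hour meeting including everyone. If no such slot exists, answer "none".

Hamid ∩ Oona: 10:25-16:15.
Hamid ∩ Oona ∩ Aarav: 11:25-13:10, 14:20-15:40.
The last common window of at least 30 minutes is 14:20-15:40; a 30-minute meeting can start as late as 15:10 and still end by 15:40.

15:10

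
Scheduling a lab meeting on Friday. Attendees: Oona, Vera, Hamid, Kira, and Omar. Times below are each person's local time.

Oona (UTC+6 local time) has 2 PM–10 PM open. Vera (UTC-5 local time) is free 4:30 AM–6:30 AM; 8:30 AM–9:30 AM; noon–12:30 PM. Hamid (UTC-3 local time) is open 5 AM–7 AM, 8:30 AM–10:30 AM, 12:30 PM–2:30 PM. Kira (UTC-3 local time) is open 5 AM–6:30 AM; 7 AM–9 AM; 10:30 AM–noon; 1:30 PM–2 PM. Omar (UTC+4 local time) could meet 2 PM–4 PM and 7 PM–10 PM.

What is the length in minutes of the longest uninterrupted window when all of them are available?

0

Oona in UTC: 08:00-16:00 (subtract 6h to convert from UTC+6).
Vera in UTC: 09:30-11:30, 13:30-14:30, 17:00-17:30 (add 5h to convert from UTC-5).
Hamid in UTC: 08:00-10:00, 11:30-13:30, 15:30-17:30 (add 3h to convert from UTC-3).
Kira in UTC: 08:00-09:30, 10:00-12:00, 13:30-15:00, 16:30-17:00 (add 3h to convert from UTC-3).
Omar in UTC: 10:00-12:00, 15:00-18:00 (subtract 4h to convert from UTC+4).
Oona ∩ Vera: 09:30-11:30, 13:30-14:30.
Oona ∩ Vera ∩ Hamid: 09:30-10:00.
Oona ∩ Vera ∩ Hamid ∩ Kira: ∅.
Oona ∩ Vera ∩ Hamid ∩ Kira ∩ Omar: ∅.
There is no time when everyone is free.
No common window exists, so the longest block is 0 minutes.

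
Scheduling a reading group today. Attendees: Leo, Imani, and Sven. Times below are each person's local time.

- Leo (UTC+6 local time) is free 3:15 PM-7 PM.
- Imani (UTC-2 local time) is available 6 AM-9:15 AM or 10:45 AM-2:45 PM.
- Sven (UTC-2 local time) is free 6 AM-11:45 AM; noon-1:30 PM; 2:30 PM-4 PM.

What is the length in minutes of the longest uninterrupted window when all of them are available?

120

Leo in UTC: 09:15-13:00 (subtract 6h to convert from UTC+6).
Imani in UTC: 08:00-11:15, 12:45-16:45 (add 2h to convert from UTC-2).
Sven in UTC: 08:00-13:45, 14:00-15:30, 16:30-18:00 (add 2h to convert from UTC-2).
Leo ∩ Imani: 09:15-11:15, 12:45-13:00.
Leo ∩ Imani ∩ Sven: 09:15-11:15, 12:45-13:00.
The longest is 09:15-11:15 at 120 minutes.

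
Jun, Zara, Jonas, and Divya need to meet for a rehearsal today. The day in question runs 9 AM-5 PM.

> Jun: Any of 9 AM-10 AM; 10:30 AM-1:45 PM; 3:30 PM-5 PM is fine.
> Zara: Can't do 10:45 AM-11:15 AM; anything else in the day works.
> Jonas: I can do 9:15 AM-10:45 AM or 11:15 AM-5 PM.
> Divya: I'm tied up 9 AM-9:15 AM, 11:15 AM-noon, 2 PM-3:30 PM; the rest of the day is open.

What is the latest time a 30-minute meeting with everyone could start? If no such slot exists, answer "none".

Jun free: 09:00-10:00, 10:30-13:45, 15:30-17:00.
Zara free: 09:00-10:45, 11:15-17:00 (invert busy blocks within the working day).
Jonas free: 09:15-10:45, 11:15-17:00.
Divya free: 09:15-11:15, 12:00-14:00, 15:30-17:00 (invert busy blocks within the working day).
Jun ∩ Zara: 09:00-10:00, 10:30-10:45, 11:15-13:45, 15:30-17:00.
Jun ∩ Zara ∩ Jonas: 09:15-10:00, 10:30-10:45, 11:15-13:45, 15:30-17:00.
Jun ∩ Zara ∩ Jonas ∩ Divya: 09:15-10:00, 10:30-10:45, 12:00-13:45, 15:30-17:00.
The last common window of at least 30 minutes is 15:30-17:00; a 30-minute meeting can start as late as 16:30 and still end by 17:00.

16:30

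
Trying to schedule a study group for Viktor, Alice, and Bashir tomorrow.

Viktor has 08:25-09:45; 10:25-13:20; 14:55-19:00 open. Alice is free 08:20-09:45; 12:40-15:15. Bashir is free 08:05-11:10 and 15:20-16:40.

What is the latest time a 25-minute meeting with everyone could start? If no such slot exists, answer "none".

Viktor ∩ Alice: 08:25-09:45, 12:40-13:20, 14:55-15:15.
Viktor ∩ Alice ∩ Bashir: 08:25-09:45.
Those are the intersection windows.
The last common window of at least 25 minutes is 08:25-09:45; a 25-minute meeting can start as late as 09:20 and still end by 09:45.

09:20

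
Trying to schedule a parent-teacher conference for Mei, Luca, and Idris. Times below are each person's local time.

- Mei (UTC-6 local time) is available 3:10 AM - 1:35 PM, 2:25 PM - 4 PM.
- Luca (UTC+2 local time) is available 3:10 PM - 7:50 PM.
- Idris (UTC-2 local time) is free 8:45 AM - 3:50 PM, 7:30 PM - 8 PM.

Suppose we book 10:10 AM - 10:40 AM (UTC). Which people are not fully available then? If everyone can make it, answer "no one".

Mei in UTC: 09:10-19:35, 20:25-22:00 (add 6h to convert from UTC-6).
Luca in UTC: 13:10-17:50 (subtract 2h to convert from UTC+2).
Idris in UTC: 10:45-17:50, 21:30-22:00 (add 2h to convert from UTC-2).
Mei: free for 10:10-10:40. Luca: not fully free for 10:10-10:40. Idris: not fully free for 10:10-10:40.

Idris, Luca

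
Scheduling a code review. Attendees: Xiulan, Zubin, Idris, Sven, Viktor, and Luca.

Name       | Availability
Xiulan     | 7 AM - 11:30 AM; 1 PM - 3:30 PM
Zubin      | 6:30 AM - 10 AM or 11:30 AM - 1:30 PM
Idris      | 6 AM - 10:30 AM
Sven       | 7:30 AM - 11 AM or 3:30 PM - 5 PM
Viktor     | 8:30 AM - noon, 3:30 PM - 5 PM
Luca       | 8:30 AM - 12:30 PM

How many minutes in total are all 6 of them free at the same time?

Xiulan ∩ Zubin: 07:00-10:00, 13:00-13:30.
Xiulan ∩ Zubin ∩ Idris: 07:00-10:00.
Xiulan ∩ Zubin ∩ Idris ∩ Sven: 07:30-10:00.
Xiulan ∩ Zubin ∩ Idris ∩ Sven ∩ Viktor: 08:30-10:00.
Xiulan ∩ Zubin ∩ Idris ∩ Sven ∩ Viktor ∩ Luca: 08:30-10:00.
Those are the intersection windows.
That's a single block of 90 minutes.

90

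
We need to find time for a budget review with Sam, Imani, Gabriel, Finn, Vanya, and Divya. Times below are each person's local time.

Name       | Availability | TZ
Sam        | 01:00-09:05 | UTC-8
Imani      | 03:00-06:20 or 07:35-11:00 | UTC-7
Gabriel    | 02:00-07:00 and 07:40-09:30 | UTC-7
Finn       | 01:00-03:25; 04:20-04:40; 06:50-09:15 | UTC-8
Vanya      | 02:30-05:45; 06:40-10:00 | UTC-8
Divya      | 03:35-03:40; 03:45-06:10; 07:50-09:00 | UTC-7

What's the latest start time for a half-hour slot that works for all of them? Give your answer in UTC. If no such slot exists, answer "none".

Sam in UTC: 09:00-17:05 (add 8h to convert from UTC-8).
Imani in UTC: 10:00-13:20, 14:35-18:00 (add 7h to convert from UTC-7).
Gabriel in UTC: 09:00-14:00, 14:40-16:30 (add 7h to convert from UTC-7).
Finn in UTC: 09:00-11:25, 12:20-12:40, 14:50-17:15 (add 8h to convert from UTC-8).
Vanya in UTC: 10:30-13:45, 14:40-18:00 (add 8h to convert from UTC-8).
Divya in UTC: 10:35-10:40, 10:45-13:10, 14:50-16:00 (add 7h to convert from UTC-7).
Sam ∩ Imani: 10:00-13:20, 14:35-17:05.
Sam ∩ Imani ∩ Gabriel: 10:00-13:20, 14:40-16:30.
Sam ∩ Imani ∩ Gabriel ∩ Finn: 10:00-11:25, 12:20-12:40, 14:50-16:30.
Sam ∩ Imani ∩ Gabriel ∩ Finn ∩ Vanya: 10:30-11:25, 12:20-12:40, 14:50-16:30.
Sam ∩ Imani ∩ Gabriel ∩ Finn ∩ Vanya ∩ Divya: 10:35-10:40, 10:45-11:25, 12:20-12:40, 14:50-16:00.
The last common window of at least 30 minutes is 14:50-16:00; a 30-minute meeting can start as late as 15:30 and still end by 16:00.

15:30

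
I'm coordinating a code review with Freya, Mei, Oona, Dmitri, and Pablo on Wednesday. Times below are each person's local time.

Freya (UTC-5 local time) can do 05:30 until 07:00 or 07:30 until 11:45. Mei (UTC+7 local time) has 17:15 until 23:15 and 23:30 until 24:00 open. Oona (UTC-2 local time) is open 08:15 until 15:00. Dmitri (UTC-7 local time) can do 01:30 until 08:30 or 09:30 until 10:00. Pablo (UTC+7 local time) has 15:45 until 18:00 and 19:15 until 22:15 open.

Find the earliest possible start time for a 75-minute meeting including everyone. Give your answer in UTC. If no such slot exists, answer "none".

12:30

Freya in UTC: 10:30-12:00, 12:30-16:45 (add 5h to convert from UTC-5).
Mei in UTC: 10:15-16:15, 16:30-17:00 (subtract 7h to convert from UTC+7).
Oona in UTC: 10:15-17:00 (add 2h to convert from UTC-2).
Dmitri in UTC: 08:30-15:30, 16:30-17:00 (add 7h to convert from UTC-7).
Pablo in UTC: 08:45-11:00, 12:15-15:15 (subtract 7h to convert from UTC+7).
Freya ∩ Mei: 10:30-12:00, 12:30-16:15, 16:30-16:45.
Freya ∩ Mei ∩ Oona: 10:30-12:00, 12:30-16:15, 16:30-16:45.
Freya ∩ Mei ∩ Oona ∩ Dmitri: 10:30-12:00, 12:30-15:30, 16:30-16:45.
Freya ∩ Mei ∩ Oona ∩ Dmitri ∩ Pablo: 10:30-11:00, 12:30-15:15.
So the common availability across everyone is 10:30-11:00, 12:30-15:15.
The first common window of at least 75 minutes is 12:30-15:15, so the earliest start is 12:30.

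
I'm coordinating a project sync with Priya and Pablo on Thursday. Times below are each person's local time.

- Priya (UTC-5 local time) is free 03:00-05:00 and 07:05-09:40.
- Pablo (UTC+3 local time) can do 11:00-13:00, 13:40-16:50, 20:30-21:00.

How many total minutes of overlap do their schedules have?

Priya in UTC: 08:00-10:00, 12:05-14:40 (add 5h to convert from UTC-5).
Pablo in UTC: 08:00-10:00, 10:40-13:50, 17:30-18:00 (subtract 3h to convert from UTC+3).
Priya ∩ Pablo: 08:00-10:00, 12:05-13:50.
Summing the common windows: 120 + 105 = 225 minutes.

225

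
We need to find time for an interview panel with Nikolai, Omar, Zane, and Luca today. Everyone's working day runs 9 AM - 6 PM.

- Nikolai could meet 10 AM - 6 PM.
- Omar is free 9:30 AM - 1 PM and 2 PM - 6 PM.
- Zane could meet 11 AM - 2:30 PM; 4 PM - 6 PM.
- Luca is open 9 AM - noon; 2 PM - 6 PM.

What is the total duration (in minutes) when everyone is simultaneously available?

Nikolai ∩ Omar: 10:00-13:00, 14:00-18:00.
Nikolai ∩ Omar ∩ Zane: 11:00-13:00, 14:00-14:30, 16:00-18:00.
Nikolai ∩ Omar ∩ Zane ∩ Luca: 11:00-12:00, 14:00-14:30, 16:00-18:00.
So the common availability across everyone is 11:00-12:00, 14:00-14:30, 16:00-18:00.
Summing the common windows: 60 + 30 + 120 = 210 minutes.

210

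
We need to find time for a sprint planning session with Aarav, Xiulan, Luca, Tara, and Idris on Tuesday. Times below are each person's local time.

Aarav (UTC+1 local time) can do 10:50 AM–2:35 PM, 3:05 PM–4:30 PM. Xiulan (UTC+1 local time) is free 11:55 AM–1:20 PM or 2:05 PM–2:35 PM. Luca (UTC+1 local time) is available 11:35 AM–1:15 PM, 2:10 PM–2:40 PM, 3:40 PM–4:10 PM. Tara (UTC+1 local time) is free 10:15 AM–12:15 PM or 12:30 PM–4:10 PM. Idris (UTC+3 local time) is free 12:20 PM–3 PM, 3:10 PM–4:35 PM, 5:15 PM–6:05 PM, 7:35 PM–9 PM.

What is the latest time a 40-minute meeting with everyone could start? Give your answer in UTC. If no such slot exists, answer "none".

Aarav in UTC: 09:50-13:35, 14:05-15:30 (subtract 1h to convert from UTC+1).
Xiulan in UTC: 10:55-12:20, 13:05-13:35 (subtract 1h to convert from UTC+1).
Luca in UTC: 10:35-12:15, 13:10-13:40, 14:40-15:10 (subtract 1h to convert from UTC+1).
Tara in UTC: 09:15-11:15, 11:30-15:10 (subtract 1h to convert from UTC+1).
Idris in UTC: 09:20-12:00, 12:10-13:35, 14:15-15:05, 16:35-18:00 (subtract 3h to convert from UTC+3).
Aarav ∩ Xiulan: 10:55-12:20, 13:05-13:35.
Aarav ∩ Xiulan ∩ Luca: 10:55-12:15, 13:10-13:35.
Aarav ∩ Xiulan ∩ Luca ∩ Tara: 10:55-11:15, 11:30-12:15, 13:10-13:35.
Aarav ∩ Xiulan ∩ Luca ∩ Tara ∩ Idris: 10:55-11:15, 11:30-12:00, 12:10-12:15, 13:10-13:35.
No common window is at least 40 minutes long.

none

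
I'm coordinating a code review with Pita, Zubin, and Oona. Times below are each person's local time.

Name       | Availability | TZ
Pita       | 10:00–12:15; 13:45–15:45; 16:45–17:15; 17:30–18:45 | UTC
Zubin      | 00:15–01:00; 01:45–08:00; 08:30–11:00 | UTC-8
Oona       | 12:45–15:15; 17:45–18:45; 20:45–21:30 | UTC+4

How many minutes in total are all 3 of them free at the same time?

165

Pita in UTC: 10:00-12:15, 13:45-15:45, 16:45-17:15, 17:30-18:45.
Zubin in UTC: 08:15-09:00, 09:45-16:00, 16:30-19:00 (add 8h to convert from UTC-8).
Oona in UTC: 08:45-11:15, 13:45-14:45, 16:45-17:30 (subtract 4h to convert from UTC+4).
Pita ∩ Zubin: 10:00-12:15, 13:45-15:45, 16:45-17:15, 17:30-18:45.
Pita ∩ Zubin ∩ Oona: 10:00-11:15, 13:45-14:45, 16:45-17:15.
Summing the common windows: 75 + 60 + 30 = 165 minutes.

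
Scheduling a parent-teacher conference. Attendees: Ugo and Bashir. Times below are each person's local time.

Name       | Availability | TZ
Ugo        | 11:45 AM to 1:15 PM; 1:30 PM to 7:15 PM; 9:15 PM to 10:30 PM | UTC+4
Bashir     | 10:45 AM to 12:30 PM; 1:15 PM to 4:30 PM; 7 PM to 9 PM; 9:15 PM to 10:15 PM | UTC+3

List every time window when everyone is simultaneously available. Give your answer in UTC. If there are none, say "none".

Ugo in UTC: 07:45-09:15, 09:30-15:15, 17:15-18:30 (subtract 4h to convert from UTC+4).
Bashir in UTC: 07:45-09:30, 10:15-13:30, 16:00-18:00, 18:15-19:15 (subtract 3h to convert from UTC+3).
Ugo ∩ Bashir: 07:45-09:15, 10:15-13:30, 17:15-18:00, 18:15-18:30.
Those are the intersection windows.

07:45-09:15, 10:15-13:30, 17:15-18:00, 18:15-18:30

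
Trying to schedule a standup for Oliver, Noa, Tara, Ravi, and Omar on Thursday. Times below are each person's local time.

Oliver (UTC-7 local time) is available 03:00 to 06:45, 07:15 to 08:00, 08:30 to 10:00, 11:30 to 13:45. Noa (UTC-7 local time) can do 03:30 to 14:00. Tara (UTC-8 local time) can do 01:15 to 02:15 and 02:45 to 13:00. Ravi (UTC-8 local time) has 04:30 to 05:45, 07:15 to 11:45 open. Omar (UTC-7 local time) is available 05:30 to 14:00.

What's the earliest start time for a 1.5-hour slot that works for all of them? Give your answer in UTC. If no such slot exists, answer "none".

15:30

Oliver in UTC: 10:00-13:45, 14:15-15:00, 15:30-17:00, 18:30-20:45 (add 7h to convert from UTC-7).
Noa in UTC: 10:30-21:00 (add 7h to convert from UTC-7).
Tara in UTC: 09:15-10:15, 10:45-21:00 (add 8h to convert from UTC-8).
Ravi in UTC: 12:30-13:45, 15:15-19:45 (add 8h to convert from UTC-8).
Omar in UTC: 12:30-21:00 (add 7h to convert from UTC-7).
Oliver ∩ Noa: 10:30-13:45, 14:15-15:00, 15:30-17:00, 18:30-20:45.
Oliver ∩ Noa ∩ Tara: 10:45-13:45, 14:15-15:00, 15:30-17:00, 18:30-20:45.
Oliver ∩ Noa ∩ Tara ∩ Ravi: 12:30-13:45, 15:30-17:00, 18:30-19:45.
Oliver ∩ Noa ∩ Tara ∩ Ravi ∩ Omar: 12:30-13:45, 15:30-17:00, 18:30-19:45.
Those are the intersection windows.
The first common window of at least 90 minutes is 15:30-17:00, so the earliest start is 15:30.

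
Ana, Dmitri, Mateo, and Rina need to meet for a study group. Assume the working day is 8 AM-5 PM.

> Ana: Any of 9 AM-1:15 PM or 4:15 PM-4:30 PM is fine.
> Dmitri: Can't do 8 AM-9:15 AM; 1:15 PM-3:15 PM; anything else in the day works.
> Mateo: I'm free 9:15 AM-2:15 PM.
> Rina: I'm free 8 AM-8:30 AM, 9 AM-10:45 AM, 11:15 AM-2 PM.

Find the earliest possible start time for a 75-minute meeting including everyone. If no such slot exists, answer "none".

Ana free: 09:00-13:15, 16:15-16:30.
Dmitri free: 09:15-13:15, 15:15-17:00 (invert busy blocks within the working day).
Mateo free: 09:15-14:15.
Rina free: 08:00-08:30, 09:00-10:45, 11:15-14:00.
Ana ∩ Dmitri: 09:15-13:15, 16:15-16:30.
Ana ∩ Dmitri ∩ Mateo: 09:15-13:15.
Ana ∩ Dmitri ∩ Mateo ∩ Rina: 09:15-10:45, 11:15-13:15.
The first common window of at least 75 minutes is 09:15-10:45, so the earliest start is 09:15.

09:15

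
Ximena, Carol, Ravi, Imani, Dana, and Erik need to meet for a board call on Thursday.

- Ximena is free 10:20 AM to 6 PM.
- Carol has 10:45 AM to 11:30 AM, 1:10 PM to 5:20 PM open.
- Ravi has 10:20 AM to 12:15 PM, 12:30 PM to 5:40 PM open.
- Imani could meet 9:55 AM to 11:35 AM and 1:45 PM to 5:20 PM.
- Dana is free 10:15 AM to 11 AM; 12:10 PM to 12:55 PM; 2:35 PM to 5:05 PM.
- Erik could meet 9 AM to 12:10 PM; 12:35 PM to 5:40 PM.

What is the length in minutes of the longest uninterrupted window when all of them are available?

Ximena ∩ Carol: 10:45-11:30, 13:10-17:20.
Ximena ∩ Carol ∩ Ravi: 10:45-11:30, 13:10-17:20.
Ximena ∩ Carol ∩ Ravi ∩ Imani: 10:45-11:30, 13:45-17:20.
Ximena ∩ Carol ∩ Ravi ∩ Imani ∩ Dana: 10:45-11:00, 14:35-17:05.
Ximena ∩ Carol ∩ Ravi ∩ Imani ∩ Dana ∩ Erik: 10:45-11:00, 14:35-17:05.
So the common availability across everyone is 10:45-11:00, 14:35-17:05.
The longest is 14:35-17:05 at 150 minutes.

150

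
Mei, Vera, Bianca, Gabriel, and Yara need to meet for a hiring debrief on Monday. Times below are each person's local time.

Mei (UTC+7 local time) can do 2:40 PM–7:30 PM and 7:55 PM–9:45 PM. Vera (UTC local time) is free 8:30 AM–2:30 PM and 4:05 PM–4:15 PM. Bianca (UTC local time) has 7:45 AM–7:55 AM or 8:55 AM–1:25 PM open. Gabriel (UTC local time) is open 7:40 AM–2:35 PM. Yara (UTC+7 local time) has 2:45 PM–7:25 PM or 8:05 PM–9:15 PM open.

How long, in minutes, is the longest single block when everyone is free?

210

Mei in UTC: 07:40-12:30, 12:55-14:45 (subtract 7h to convert from UTC+7).
Vera in UTC: 08:30-14:30, 16:05-16:15.
Bianca in UTC: 07:45-07:55, 08:55-13:25.
Gabriel in UTC: 07:40-14:35.
Yara in UTC: 07:45-12:25, 13:05-14:15 (subtract 7h to convert from UTC+7).
Mei ∩ Vera: 08:30-12:30, 12:55-14:30.
Mei ∩ Vera ∩ Bianca: 08:55-12:30, 12:55-13:25.
Mei ∩ Vera ∩ Bianca ∩ Gabriel: 08:55-12:30, 12:55-13:25.
Mei ∩ Vera ∩ Bianca ∩ Gabriel ∩ Yara: 08:55-12:25, 13:05-13:25.
The longest is 08:55-12:25 at 210 minutes.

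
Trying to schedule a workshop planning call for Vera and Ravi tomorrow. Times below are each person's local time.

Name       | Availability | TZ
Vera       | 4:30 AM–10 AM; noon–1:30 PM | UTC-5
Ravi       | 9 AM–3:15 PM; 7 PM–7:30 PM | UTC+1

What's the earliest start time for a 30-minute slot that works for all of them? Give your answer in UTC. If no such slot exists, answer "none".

Vera in UTC: 09:30-15:00, 17:00-18:30 (add 5h to convert from UTC-5).
Ravi in UTC: 08:00-14:15, 18:00-18:30 (subtract 1h to convert from UTC+1).
Vera ∩ Ravi: 09:30-14:15, 18:00-18:30.
The first common window of at least 30 minutes is 09:30-14:15, so the earliest start is 09:30.

09:30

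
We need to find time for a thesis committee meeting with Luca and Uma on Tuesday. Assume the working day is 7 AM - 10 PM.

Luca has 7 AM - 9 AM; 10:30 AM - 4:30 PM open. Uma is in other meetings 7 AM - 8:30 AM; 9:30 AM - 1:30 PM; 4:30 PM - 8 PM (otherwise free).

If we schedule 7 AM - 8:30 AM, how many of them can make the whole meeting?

1

Luca free: 07:00-09:00, 10:30-16:30.
Uma free: 08:30-09:30, 13:30-16:30, 20:00-22:00 (invert busy blocks within the working day).
Luca can make the full 07:00-08:30 slot — that's 1.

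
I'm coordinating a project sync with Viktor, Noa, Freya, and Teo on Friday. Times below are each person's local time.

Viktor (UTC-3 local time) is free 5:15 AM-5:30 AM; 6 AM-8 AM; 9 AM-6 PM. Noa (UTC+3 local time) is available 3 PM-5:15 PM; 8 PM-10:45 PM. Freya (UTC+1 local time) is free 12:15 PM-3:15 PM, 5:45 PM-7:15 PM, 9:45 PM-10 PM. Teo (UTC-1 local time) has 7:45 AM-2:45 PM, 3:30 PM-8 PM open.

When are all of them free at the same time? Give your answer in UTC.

12:00-14:15, 17:00-18:15

Viktor in UTC: 08:15-08:30, 09:00-11:00, 12:00-21:00 (add 3h to convert from UTC-3).
Noa in UTC: 12:00-14:15, 17:00-19:45 (subtract 3h to convert from UTC+3).
Freya in UTC: 11:15-14:15, 16:45-18:15, 20:45-21:00 (subtract 1h to convert from UTC+1).
Teo in UTC: 08:45-15:45, 16:30-21:00 (add 1h to convert from UTC-1).
Viktor ∩ Noa: 12:00-14:15, 17:00-19:45.
Viktor ∩ Noa ∩ Freya: 12:00-14:15, 17:00-18:15.
Viktor ∩ Noa ∩ Freya ∩ Teo: 12:00-14:15, 17:00-18:15.
So the common availability across everyone is 12:00-14:15, 17:00-18:15.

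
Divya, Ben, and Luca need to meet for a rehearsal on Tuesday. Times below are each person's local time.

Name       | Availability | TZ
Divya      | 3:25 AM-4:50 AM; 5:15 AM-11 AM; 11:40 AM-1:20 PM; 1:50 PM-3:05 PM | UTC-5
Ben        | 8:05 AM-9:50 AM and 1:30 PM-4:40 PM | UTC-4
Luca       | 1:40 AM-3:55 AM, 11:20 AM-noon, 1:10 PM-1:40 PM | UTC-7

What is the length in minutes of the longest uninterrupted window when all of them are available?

Divya in UTC: 08:25-09:50, 10:15-16:00, 16:40-18:20, 18:50-20:05 (add 5h to convert from UTC-5).
Ben in UTC: 12:05-13:50, 17:30-20:40 (add 4h to convert from UTC-4).
Luca in UTC: 08:40-10:55, 18:20-19:00, 20:10-20:40 (add 7h to convert from UTC-7).
Divya ∩ Ben: 12:05-13:50, 17:30-18:20, 18:50-20:05.
Divya ∩ Ben ∩ Luca: 18:50-19:00.
The longest is 18:50-19:00 at 10 minutes.

10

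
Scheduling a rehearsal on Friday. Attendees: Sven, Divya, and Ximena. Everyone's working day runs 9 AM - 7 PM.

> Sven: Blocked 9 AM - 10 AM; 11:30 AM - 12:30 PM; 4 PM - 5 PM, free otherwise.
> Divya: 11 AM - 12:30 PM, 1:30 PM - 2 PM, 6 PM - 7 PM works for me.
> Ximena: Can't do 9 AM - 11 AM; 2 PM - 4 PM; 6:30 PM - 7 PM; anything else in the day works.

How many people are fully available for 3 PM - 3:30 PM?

1

Sven free: 10:00-11:30, 12:30-16:00, 17:00-19:00 (invert busy blocks within the working day).
Divya free: 11:00-12:30, 13:30-14:00, 18:00-19:00.
Ximena free: 11:00-14:00, 16:00-18:30 (invert busy blocks within the working day).
Sven can make the full 15:00-15:30 slot — that's 1.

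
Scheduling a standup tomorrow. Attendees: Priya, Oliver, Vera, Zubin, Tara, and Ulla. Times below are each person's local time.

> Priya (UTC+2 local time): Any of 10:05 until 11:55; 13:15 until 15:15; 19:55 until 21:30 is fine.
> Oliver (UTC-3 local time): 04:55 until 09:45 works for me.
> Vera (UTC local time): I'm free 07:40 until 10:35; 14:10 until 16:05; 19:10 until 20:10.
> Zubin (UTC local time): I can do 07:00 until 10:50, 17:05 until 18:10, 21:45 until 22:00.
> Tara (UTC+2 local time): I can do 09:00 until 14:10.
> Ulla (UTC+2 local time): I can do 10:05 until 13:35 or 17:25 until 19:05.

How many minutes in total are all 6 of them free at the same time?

110

Priya in UTC: 08:05-09:55, 11:15-13:15, 17:55-19:30 (subtract 2h to convert from UTC+2).
Oliver in UTC: 07:55-12:45 (add 3h to convert from UTC-3).
Vera in UTC: 07:40-10:35, 14:10-16:05, 19:10-20:10.
Zubin in UTC: 07:00-10:50, 17:05-18:10, 21:45-22:00.
Tara in UTC: 07:00-12:10 (subtract 2h to convert from UTC+2).
Ulla in UTC: 08:05-11:35, 15:25-17:05 (subtract 2h to convert from UTC+2).
Priya ∩ Oliver: 08:05-09:55, 11:15-12:45.
Priya ∩ Oliver ∩ Vera: 08:05-09:55.
Priya ∩ Oliver ∩ Vera ∩ Zubin: 08:05-09:55.
Priya ∩ Oliver ∩ Vera ∩ Zubin ∩ Tara: 08:05-09:55.
Priya ∩ Oliver ∩ Vera ∩ Zubin ∩ Tara ∩ Ulla: 08:05-09:55.
Those are the intersection windows.
That's a single block of 110 minutes.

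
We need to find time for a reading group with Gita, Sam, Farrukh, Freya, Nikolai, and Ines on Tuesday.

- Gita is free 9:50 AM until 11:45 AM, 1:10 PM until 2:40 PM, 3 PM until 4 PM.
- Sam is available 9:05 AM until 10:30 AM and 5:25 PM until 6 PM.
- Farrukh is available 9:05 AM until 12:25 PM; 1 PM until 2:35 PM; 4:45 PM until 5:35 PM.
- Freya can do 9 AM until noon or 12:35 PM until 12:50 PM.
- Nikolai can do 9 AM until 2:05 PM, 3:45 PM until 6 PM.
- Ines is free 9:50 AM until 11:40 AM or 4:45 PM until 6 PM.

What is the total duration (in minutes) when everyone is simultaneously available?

Gita ∩ Sam: 09:50-10:30.
Gita ∩ Sam ∩ Farrukh: 09:50-10:30.
Gita ∩ Sam ∩ Farrukh ∩ Freya: 09:50-10:30.
Gita ∩ Sam ∩ Farrukh ∩ Freya ∩ Nikolai: 09:50-10:30.
Gita ∩ Sam ∩ Farrukh ∩ Freya ∩ Nikolai ∩ Ines: 09:50-10:30.
So the common availability across everyone is 09:50-10:30.
That's a single block of 40 minutes.

40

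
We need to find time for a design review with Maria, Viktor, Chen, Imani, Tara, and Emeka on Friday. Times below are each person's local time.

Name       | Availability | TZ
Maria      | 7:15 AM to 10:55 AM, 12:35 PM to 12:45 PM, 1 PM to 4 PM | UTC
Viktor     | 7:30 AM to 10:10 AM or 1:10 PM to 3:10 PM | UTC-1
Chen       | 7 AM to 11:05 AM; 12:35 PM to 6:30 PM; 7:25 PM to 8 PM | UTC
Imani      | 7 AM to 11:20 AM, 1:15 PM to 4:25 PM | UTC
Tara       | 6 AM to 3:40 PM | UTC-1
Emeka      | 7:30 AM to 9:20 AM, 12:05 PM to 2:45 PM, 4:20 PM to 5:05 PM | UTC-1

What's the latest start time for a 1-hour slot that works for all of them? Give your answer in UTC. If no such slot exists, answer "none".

Maria in UTC: 07:15-10:55, 12:35-12:45, 13:00-16:00.
Viktor in UTC: 08:30-11:10, 14:10-16:10 (add 1h to convert from UTC-1).
Chen in UTC: 07:00-11:05, 12:35-18:30, 19:25-20:00.
Imani in UTC: 07:00-11:20, 13:15-16:25.
Tara in UTC: 07:00-16:40 (add 1h to convert from UTC-1).
Emeka in UTC: 08:30-10:20, 13:05-15:45, 17:20-18:05 (add 1h to convert from UTC-1).
Maria ∩ Viktor: 08:30-10:55, 14:10-16:00.
Maria ∩ Viktor ∩ Chen: 08:30-10:55, 14:10-16:00.
Maria ∩ Viktor ∩ Chen ∩ Imani: 08:30-10:55, 14:10-16:00.
Maria ∩ Viktor ∩ Chen ∩ Imani ∩ Tara: 08:30-10:55, 14:10-16:00.
Maria ∩ Viktor ∩ Chen ∩ Imani ∩ Tara ∩ Emeka: 08:30-10:20, 14:10-15:45.
Those are the intersection windows.
The last common window of at least 60 minutes is 14:10-15:45; a 60-minute meeting can start as late as 14:45 and still end by 15:45.

14:45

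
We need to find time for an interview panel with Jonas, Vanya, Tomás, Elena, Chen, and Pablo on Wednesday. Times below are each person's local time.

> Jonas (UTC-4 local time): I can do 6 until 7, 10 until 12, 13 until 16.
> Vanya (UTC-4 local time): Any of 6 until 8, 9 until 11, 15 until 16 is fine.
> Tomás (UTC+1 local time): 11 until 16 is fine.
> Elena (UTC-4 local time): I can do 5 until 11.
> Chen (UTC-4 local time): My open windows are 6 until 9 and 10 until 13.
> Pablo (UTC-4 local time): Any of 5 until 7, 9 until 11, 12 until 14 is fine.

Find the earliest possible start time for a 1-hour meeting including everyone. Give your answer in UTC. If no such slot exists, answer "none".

Jonas in UTC: 10:00-11:00, 14:00-16:00, 17:00-20:00 (add 4h to convert from UTC-4).
Vanya in UTC: 10:00-12:00, 13:00-15:00, 19:00-20:00 (add 4h to convert from UTC-4).
Tomás in UTC: 10:00-15:00 (subtract 1h to convert from UTC+1).
Elena in UTC: 09:00-15:00 (add 4h to convert from UTC-4).
Chen in UTC: 10:00-13:00, 14:00-17:00 (add 4h to convert from UTC-4).
Pablo in UTC: 09:00-11:00, 13:00-15:00, 16:00-18:00 (add 4h to convert from UTC-4).
Jonas ∩ Vanya: 10:00-11:00, 14:00-15:00, 19:00-20:00.
Jonas ∩ Vanya ∩ Tomás: 10:00-11:00, 14:00-15:00.
Jonas ∩ Vanya ∩ Tomás ∩ Elena: 10:00-11:00, 14:00-15:00.
Jonas ∩ Vanya ∩ Tomás ∩ Elena ∩ Chen: 10:00-11:00, 14:00-15:00.
Jonas ∩ Vanya ∩ Tomás ∩ Elena ∩ Chen ∩ Pablo: 10:00-11:00, 14:00-15:00.
The first common window of at least 60 minutes is 10:00-11:00, so the earliest start is 10:00.

10:00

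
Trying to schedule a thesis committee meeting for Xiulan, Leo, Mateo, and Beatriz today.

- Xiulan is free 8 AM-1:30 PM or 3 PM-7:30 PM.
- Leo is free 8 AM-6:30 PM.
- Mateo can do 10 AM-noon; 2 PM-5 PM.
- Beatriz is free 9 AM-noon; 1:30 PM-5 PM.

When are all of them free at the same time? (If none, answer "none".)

Xiulan ∩ Leo: 08:00-13:30, 15:00-18:30.
Xiulan ∩ Leo ∩ Mateo: 10:00-12:00, 15:00-17:00.
Xiulan ∩ Leo ∩ Mateo ∩ Beatriz: 10:00-12:00, 15:00-17:00.
Those are the intersection windows.

10:00-12:00, 15:00-17:00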